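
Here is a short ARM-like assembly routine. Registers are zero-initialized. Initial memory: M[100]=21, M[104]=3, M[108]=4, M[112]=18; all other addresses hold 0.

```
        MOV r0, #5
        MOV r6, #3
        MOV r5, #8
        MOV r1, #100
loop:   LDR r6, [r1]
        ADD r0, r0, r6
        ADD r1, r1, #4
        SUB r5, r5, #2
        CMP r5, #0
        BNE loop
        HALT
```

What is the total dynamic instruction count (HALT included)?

29

after MOV r0, #5: r0=5
after MOV r6, #3: r6=3
after MOV r5, #8: r5=8
after MOV r1, #100: r1=100
after LDR r6, [r1]: r6=M[100]=21
after ADD r0, r0, r6: r0=5+21=26
after ADD r1, r1, #4: r1=100+4=104
after SUB r5, r5, #2: r5=8-2=6
CMP r5, #0  (cmp 6,0)
BNE loop: taken
after LDR r6, [r1]: r6=M[104]=3
after ADD r0, r0, r6: r0=26+3=29
after ADD r1, r1, #4: r1=104+4=108
after SUB r5, r5, #2: r5=6-2=4
CMP r5, #0  (cmp 4,0)
BNE loop: taken
after LDR r6, [r1]: r6=M[108]=4
after ADD r0, r0, r6: r0=29+4=33
after ADD r1, r1, #4: r1=108+4=112
after SUB r5, r5, #2: r5=4-2=2
CMP r5, #0  (cmp 2,0)
BNE loop: taken
after LDR r6, [r1]: r6=M[112]=18
after ADD r0, r0, r6: r0=33+18=51
after ADD r1, r1, #4: r1=112+4=116
after SUB r5, r5, #2: r5=2-2=0
CMP r5, #0  (cmp 0,0)
BNE loop: not taken
halt.
Total executed instructions: 29.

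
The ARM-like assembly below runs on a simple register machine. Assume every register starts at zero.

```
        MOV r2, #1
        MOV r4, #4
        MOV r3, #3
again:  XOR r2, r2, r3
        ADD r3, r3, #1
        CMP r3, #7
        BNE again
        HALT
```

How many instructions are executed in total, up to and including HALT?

20

MOV r2, #1 → r2=1
MOV r4, #4 → r4=4
MOV r3, #3 → r3=3
XOR r2, r2, r3 → r2=1^3=2
ADD r3, r3, #1 → r3=3+1=4
CMP r3, #7  (cmp 4,7)
BNE again: taken
XOR r2, r2, r3 → r2=2^4=6
ADD r3, r3, #1 → r3=4+1=5
CMP r3, #7  (cmp 5,7)
BNE again: taken
XOR r2, r2, r3 → r2=6^5=3
ADD r3, r3, #1 → r3=5+1=6
CMP r3, #7  (cmp 6,7)
BNE again: taken
XOR r2, r2, r3 → r2=3^6=5
ADD r3, r3, #1 → r3=6+1=7
CMP r3, #7  (cmp 7,7)
BNE again: not taken
halt.
Total executed instructions: 20.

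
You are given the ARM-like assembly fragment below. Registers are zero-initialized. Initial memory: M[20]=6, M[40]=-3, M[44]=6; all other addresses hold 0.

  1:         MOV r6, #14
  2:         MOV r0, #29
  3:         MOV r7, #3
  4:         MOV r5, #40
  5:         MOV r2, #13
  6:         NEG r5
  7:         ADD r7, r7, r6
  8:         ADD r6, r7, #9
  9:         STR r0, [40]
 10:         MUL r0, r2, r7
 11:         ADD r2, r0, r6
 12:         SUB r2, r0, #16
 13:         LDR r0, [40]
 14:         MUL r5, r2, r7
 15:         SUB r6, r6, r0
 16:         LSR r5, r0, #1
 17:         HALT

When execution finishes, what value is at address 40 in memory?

29

r6=14
r0=29
r7=3
r5=40
r2=13
r5=-(40)=-40
r7=3+14=17
r6=17+9=26
STR r0, [40] → M[40]=29
r0=13*17=221
r2=221+26=247
r2=221-16=205
r0=M[40]=29
r5=205*17=3485
r6=26-29=-3
r5=29>>1=14
halt.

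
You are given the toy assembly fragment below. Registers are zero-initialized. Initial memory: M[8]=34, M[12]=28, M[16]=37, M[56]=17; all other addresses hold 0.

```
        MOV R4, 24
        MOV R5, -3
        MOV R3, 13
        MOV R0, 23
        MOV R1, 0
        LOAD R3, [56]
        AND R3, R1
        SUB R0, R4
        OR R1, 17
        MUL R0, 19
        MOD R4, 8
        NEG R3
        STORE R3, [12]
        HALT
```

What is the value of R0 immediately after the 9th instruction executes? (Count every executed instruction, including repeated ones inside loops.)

-1

MOV R4, 24 → R4=24
MOV R5, -3 → R5=-3
MOV R3, 13 → R3=13
MOV R0, 23 → R0=23
MOV R1, 0 → R1=0
LOAD R3, [56] → R3=M[56]=17
AND R3, R1 → R3=17&0=0
SUB R0, R4 → R0=23-24=-1
OR R1, 17 → R1=0|17=17
After step 9: R0 = -1.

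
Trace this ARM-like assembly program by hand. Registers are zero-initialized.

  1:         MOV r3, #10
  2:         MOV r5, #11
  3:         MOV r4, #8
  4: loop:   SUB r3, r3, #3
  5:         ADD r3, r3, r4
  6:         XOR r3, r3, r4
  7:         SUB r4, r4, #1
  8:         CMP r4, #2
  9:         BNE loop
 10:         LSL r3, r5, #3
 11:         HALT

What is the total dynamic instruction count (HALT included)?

41

after MOV r3, #10: r3=10
after MOV r5, #11: r5=11
after MOV r4, #8: r4=8
after SUB r3, r3, #3: r3=10-3=7
after ADD r3, r3, r4: r3=7+8=15
after XOR r3, r3, r4: r3=15^8=7
after SUB r4, r4, #1: r4=8-1=7
CMP r4, #2  (cmp 7,2)
BNE loop: taken
after SUB r3, r3, #3: r3=7-3=4
after ADD r3, r3, r4: r3=4+7=11
after XOR r3, r3, r4: r3=11^7=12
after SUB r4, r4, #1: r4=7-1=6
CMP r4, #2  (cmp 6,2)
BNE loop: taken
after SUB r3, r3, #3: r3=12-3=9
after ADD r3, r3, r4: r3=9+6=15
after XOR r3, r3, r4: r3=15^6=9
after SUB r4, r4, #1: r4=6-1=5
CMP r4, #2  (cmp 5,2)
BNE loop: taken
after SUB r3, r3, #3: r3=9-3=6
after ADD r3, r3, r4: r3=6+5=11
after XOR r3, r3, r4: r3=11^5=14
after SUB r4, r4, #1: r4=5-1=4
CMP r4, #2  (cmp 4,2)
BNE loop: taken
after SUB r3, r3, #3: r3=14-3=11
after ADD r3, r3, r4: r3=11+4=15
after XOR r3, r3, r4: r3=15^4=11
after SUB r4, r4, #1: r4=4-1=3
CMP r4, #2  (cmp 3,2)
BNE loop: taken
after SUB r3, r3, #3: r3=11-3=8
after ADD r3, r3, r4: r3=8+3=11
after XOR r3, r3, r4: r3=11^3=8
after SUB r4, r4, #1: r4=3-1=2
CMP r4, #2  (cmp 2,2)
BNE loop: not taken
after LSL r3, r5, #3: r3=11<<3=88
halt.
Total executed instructions: 41.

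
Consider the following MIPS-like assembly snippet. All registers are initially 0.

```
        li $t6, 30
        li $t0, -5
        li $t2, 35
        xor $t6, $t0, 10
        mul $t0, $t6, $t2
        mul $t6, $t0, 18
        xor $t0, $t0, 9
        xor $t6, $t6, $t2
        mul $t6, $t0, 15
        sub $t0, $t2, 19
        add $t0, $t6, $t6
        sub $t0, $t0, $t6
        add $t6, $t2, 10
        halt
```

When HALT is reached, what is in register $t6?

$t6=30
$t0=-5
$t2=35
$t6=(-5)^10=-15
$t0=(-15)*35=-525
$t6=(-525)*18=-9450
$t0=(-525)^9=-518
$t6=(-9450)^35=-9419
$t6=(-518)*15=-7770
$t0=35-19=16
$t0=(-7770)+(-7770)=-15540
$t0=(-15540)-(-7770)=-7770
$t6=35+10=45
halt.

45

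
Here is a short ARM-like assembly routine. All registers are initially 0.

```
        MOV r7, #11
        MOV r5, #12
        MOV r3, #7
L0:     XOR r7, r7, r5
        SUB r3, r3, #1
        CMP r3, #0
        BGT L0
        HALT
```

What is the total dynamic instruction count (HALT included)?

32

r7=11
r5=12
r3=7
r7=11^12=7
r3=7-1=6
CMP r3, #0  (cmp 6,0)
BGT L0: taken
r7=7^12=11
r3=6-1=5
CMP r3, #0  (cmp 5,0)
BGT L0: taken
r7=11^12=7
r3=5-1=4
CMP r3, #0  (cmp 4,0)
BGT L0: taken
r7=7^12=11
r3=4-1=3
CMP r3, #0  (cmp 3,0)
BGT L0: taken
r7=11^12=7
r3=3-1=2
CMP r3, #0  (cmp 2,0)
BGT L0: taken
r7=7^12=11
r3=2-1=1
CMP r3, #0  (cmp 1,0)
BGT L0: taken
r7=11^12=7
r3=1-1=0
CMP r3, #0  (cmp 0,0)
BGT L0: not taken
halt.
Total executed instructions: 32.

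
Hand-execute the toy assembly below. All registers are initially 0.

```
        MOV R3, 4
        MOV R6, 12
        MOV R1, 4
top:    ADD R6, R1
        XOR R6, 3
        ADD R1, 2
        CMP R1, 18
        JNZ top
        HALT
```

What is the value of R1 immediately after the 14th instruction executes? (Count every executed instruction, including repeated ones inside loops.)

R3=4
R6=12
R1=4
R6=12+4=16
R6=16^3=19
R1=4+2=6
CMP R1, 18  (cmp 6,18)
JNZ top: taken
R6=19+6=25
R6=25^3=26
R1=6+2=8
CMP R1, 18  (cmp 8,18)
JNZ top: taken
R6=26+8=34
After step 14: R1 = 8.

8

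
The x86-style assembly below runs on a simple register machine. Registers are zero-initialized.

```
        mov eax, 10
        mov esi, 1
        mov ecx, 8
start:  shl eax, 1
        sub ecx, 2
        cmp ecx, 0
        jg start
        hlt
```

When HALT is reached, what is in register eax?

160

mov eax, 10 → eax=10
mov esi, 1 → esi=1
mov ecx, 8 → ecx=8
shl eax, 1 → eax=10<<1=20
sub ecx, 2 → ecx=8-2=6
cmp ecx, 0  (cmp 6,0)
jg start: taken
shl eax, 1 → eax=20<<1=40
sub ecx, 2 → ecx=6-2=4
cmp ecx, 0  (cmp 4,0)
jg start: taken
shl eax, 1 → eax=40<<1=80
sub ecx, 2 → ecx=4-2=2
cmp ecx, 0  (cmp 2,0)
jg start: taken
shl eax, 1 → eax=80<<1=160
sub ecx, 2 → ecx=2-2=0
cmp ecx, 0  (cmp 0,0)
jg start: not taken
halt.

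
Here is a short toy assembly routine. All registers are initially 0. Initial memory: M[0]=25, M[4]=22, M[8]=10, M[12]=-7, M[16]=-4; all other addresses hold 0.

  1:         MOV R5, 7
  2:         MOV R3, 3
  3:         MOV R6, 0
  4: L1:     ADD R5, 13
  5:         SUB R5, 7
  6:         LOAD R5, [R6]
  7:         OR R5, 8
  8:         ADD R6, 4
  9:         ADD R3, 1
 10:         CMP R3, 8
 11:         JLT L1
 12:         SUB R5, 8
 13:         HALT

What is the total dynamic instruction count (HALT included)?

45

after MOV R5, 7: R5=7
after MOV R3, 3: R3=3
after MOV R6, 0: R6=0
after ADD R5, 13: R5=7+13=20
after SUB R5, 7: R5=20-7=13
after LOAD R5, [R6]: R5=M[0]=25
after OR R5, 8: R5=25|8=25
after ADD R6, 4: R6=0+4=4
after ADD R3, 1: R3=3+1=4
CMP R3, 8  (cmp 4,8)
JLT L1: taken
after ADD R5, 13: R5=25+13=38
after SUB R5, 7: R5=38-7=31
after LOAD R5, [R6]: R5=M[4]=22
after OR R5, 8: R5=22|8=30
after ADD R6, 4: R6=4+4=8
after ADD R3, 1: R3=4+1=5
CMP R3, 8  (cmp 5,8)
JLT L1: taken
after ADD R5, 13: R5=30+13=43
after SUB R5, 7: R5=43-7=36
after LOAD R5, [R6]: R5=M[8]=10
after OR R5, 8: R5=10|8=10
after ADD R6, 4: R6=8+4=12
after ADD R3, 1: R3=5+1=6
CMP R3, 8  (cmp 6,8)
JLT L1: taken
after ADD R5, 13: R5=10+13=23
after SUB R5, 7: R5=23-7=16
after LOAD R5, [R6]: R5=M[12]=-7
after OR R5, 8: R5=(-7)|8=-7
after ADD R6, 4: R6=12+4=16
after ADD R3, 1: R3=6+1=7
CMP R3, 8  (cmp 7,8)
JLT L1: taken
after ADD R5, 13: R5=(-7)+13=6
after SUB R5, 7: R5=6-7=-1
after LOAD R5, [R6]: R5=M[16]=-4
after OR R5, 8: R5=(-4)|8=-4
after ADD R6, 4: R6=16+4=20
after ADD R3, 1: R3=7+1=8
CMP R3, 8  (cmp 8,8)
JLT L1: not taken
after SUB R5, 8: R5=(-4)-8=-12
halt.
Total executed instructions: 45.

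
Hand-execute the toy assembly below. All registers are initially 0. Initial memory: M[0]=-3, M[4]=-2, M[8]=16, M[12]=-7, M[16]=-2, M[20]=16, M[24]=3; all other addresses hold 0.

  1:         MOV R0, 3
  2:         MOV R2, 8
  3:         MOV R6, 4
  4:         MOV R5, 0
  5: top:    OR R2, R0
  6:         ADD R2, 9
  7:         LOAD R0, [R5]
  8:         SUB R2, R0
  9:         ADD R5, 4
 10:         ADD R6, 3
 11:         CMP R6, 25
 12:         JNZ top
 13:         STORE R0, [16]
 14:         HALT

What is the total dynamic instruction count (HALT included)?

after MOV R0, 3: R0=3
after MOV R2, 8: R2=8
after MOV R6, 4: R6=4
after MOV R5, 0: R5=0
after OR R2, R0: R2=8|3=11
after ADD R2, 9: R2=11+9=20
after LOAD R0, [R5]: R0=M[0]=-3
after SUB R2, R0: R2=20-(-3)=23
after ADD R5, 4: R5=0+4=4
after ADD R6, 3: R6=4+3=7
CMP R6, 25  (cmp 7,25)
JNZ top: taken
after OR R2, R0: R2=23|(-3)=-1
after ADD R2, 9: R2=(-1)+9=8
after LOAD R0, [R5]: R0=M[4]=-2
after SUB R2, R0: R2=8-(-2)=10
after ADD R5, 4: R5=4+4=8
after ADD R6, 3: R6=7+3=10
CMP R6, 25  (cmp 10,25)
JNZ top: taken
after OR R2, R0: R2=10|(-2)=-2
after ADD R2, 9: R2=(-2)+9=7
after LOAD R0, [R5]: R0=M[8]=16
after SUB R2, R0: R2=7-16=-9
after ADD R5, 4: R5=8+4=12
after ADD R6, 3: R6=10+3=13
CMP R6, 25  (cmp 13,25)
JNZ top: taken
after OR R2, R0: R2=(-9)|16=-9
after ADD R2, 9: R2=(-9)+9=0
after LOAD R0, [R5]: R0=M[12]=-7
after SUB R2, R0: R2=0-(-7)=7
after ADD R5, 4: R5=12+4=16
after ADD R6, 3: R6=13+3=16
CMP R6, 25  (cmp 16,25)
JNZ top: taken
after OR R2, R0: R2=7|(-7)=-1
after ADD R2, 9: R2=(-1)+9=8
after LOAD R0, [R5]: R0=M[16]=-2
after SUB R2, R0: R2=8-(-2)=10
after ADD R5, 4: R5=16+4=20
after ADD R6, 3: R6=16+3=19
CMP R6, 25  (cmp 19,25)
JNZ top: taken
after OR R2, R0: R2=10|(-2)=-2
after ADD R2, 9: R2=(-2)+9=7
after LOAD R0, [R5]: R0=M[20]=16
after SUB R2, R0: R2=7-16=-9
after ADD R5, 4: R5=20+4=24
after ADD R6, 3: R6=19+3=22
CMP R6, 25  (cmp 22,25)
JNZ top: taken
after OR R2, R0: R2=(-9)|16=-9
after ADD R2, 9: R2=(-9)+9=0
after LOAD R0, [R5]: R0=M[24]=3
after SUB R2, R0: R2=0-3=-3
after ADD R5, 4: R5=24+4=28
after ADD R6, 3: R6=22+3=25
CMP R6, 25  (cmp 25,25)
JNZ top: not taken
STORE R0, [16] → M[16]=3
halt.
Total executed instructions: 62.

62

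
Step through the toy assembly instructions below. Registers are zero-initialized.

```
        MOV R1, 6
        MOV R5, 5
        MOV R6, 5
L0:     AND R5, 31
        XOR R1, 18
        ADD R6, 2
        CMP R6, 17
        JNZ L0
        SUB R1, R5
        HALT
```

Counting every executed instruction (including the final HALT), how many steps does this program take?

35

after MOV R1, 6: R1=6
after MOV R5, 5: R5=5
after MOV R6, 5: R6=5
after AND R5, 31: R5=5&31=5
after XOR R1, 18: R1=6^18=20
after ADD R6, 2: R6=5+2=7
CMP R6, 17  (cmp 7,17)
JNZ L0: taken
after AND R5, 31: R5=5&31=5
after XOR R1, 18: R1=20^18=6
after ADD R6, 2: R6=7+2=9
CMP R6, 17  (cmp 9,17)
JNZ L0: taken
after AND R5, 31: R5=5&31=5
after XOR R1, 18: R1=6^18=20
after ADD R6, 2: R6=9+2=11
CMP R6, 17  (cmp 11,17)
JNZ L0: taken
after AND R5, 31: R5=5&31=5
after XOR R1, 18: R1=20^18=6
after ADD R6, 2: R6=11+2=13
CMP R6, 17  (cmp 13,17)
JNZ L0: taken
after AND R5, 31: R5=5&31=5
after XOR R1, 18: R1=6^18=20
after ADD R6, 2: R6=13+2=15
CMP R6, 17  (cmp 15,17)
JNZ L0: taken
after AND R5, 31: R5=5&31=5
after XOR R1, 18: R1=20^18=6
after ADD R6, 2: R6=15+2=17
CMP R6, 17  (cmp 17,17)
JNZ L0: not taken
after SUB R1, R5: R1=6-5=1
halt.
Total executed instructions: 35.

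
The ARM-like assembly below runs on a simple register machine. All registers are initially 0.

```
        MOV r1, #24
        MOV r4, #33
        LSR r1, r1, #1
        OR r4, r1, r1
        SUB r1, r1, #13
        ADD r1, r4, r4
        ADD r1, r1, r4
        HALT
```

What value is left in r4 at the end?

after MOV r1, #24: r1=24
after MOV r4, #33: r4=33
after LSR r1, r1, #1: r1=24>>1=12
after OR r4, r1, r1: r4=12|12=12
after SUB r1, r1, #13: r1=12-13=-1
after ADD r1, r4, r4: r1=12+12=24
after ADD r1, r1, r4: r1=24+12=36
halt.

12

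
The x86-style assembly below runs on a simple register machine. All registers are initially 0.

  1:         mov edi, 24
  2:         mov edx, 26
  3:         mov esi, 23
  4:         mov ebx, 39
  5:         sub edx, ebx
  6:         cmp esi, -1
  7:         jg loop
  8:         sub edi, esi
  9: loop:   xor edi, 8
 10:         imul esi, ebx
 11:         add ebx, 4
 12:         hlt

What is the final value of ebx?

mov edi, 24 → edi=24
mov edx, 26 → edx=26
mov esi, 23 → esi=23
mov ebx, 39 → ebx=39
sub edx, ebx → edx=26-39=-13
cmp esi, -1  (cmp 23,-1)
jg loop: taken
xor edi, 8 → edi=24^8=16
imul esi, ebx → esi=23*39=897
add ebx, 4 → ebx=39+4=43
halt.

43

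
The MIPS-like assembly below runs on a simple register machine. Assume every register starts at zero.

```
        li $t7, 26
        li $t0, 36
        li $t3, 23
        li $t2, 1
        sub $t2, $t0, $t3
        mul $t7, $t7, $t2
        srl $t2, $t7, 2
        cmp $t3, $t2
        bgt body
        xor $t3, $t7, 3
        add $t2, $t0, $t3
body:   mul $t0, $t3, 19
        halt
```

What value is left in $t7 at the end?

$t7=26
$t0=36
$t3=23
$t2=1
$t2=36-23=13
$t7=26*13=338
$t2=338>>2=84
cmp $t3, $t2  (cmp 23,84)
bgt body: not taken
$t3=338^3=337
$t2=36+337=373
$t0=337*19=6403
halt.

338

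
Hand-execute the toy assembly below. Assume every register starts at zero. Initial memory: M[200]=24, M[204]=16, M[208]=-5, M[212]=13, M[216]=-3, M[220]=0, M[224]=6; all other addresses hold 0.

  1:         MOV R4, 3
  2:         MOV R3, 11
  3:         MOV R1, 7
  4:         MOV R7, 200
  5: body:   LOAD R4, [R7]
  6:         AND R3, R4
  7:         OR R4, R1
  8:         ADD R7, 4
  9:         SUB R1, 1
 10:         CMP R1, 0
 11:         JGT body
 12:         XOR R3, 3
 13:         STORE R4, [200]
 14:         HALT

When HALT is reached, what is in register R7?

228

after MOV R4, 3: R4=3
after MOV R3, 11: R3=11
after MOV R1, 7: R1=7
after MOV R7, 200: R7=200
after LOAD R4, [R7]: R4=M[200]=24
after AND R3, R4: R3=11&24=8
after OR R4, R1: R4=24|7=31
after ADD R7, 4: R7=200+4=204
after SUB R1, 1: R1=7-1=6
CMP R1, 0  (cmp 6,0)
JGT body: taken
after LOAD R4, [R7]: R4=M[204]=16
after AND R3, R4: R3=8&16=0
after OR R4, R1: R4=16|6=22
after ADD R7, 4: R7=204+4=208
after SUB R1, 1: R1=6-1=5
CMP R1, 0  (cmp 5,0)
JGT body: taken
after LOAD R4, [R7]: R4=M[208]=-5
after AND R3, R4: R3=0&(-5)=0
after OR R4, R1: R4=(-5)|5=-1
after ADD R7, 4: R7=208+4=212
after SUB R1, 1: R1=5-1=4
CMP R1, 0  (cmp 4,0)
JGT body: taken
after LOAD R4, [R7]: R4=M[212]=13
after AND R3, R4: R3=0&13=0
after OR R4, R1: R4=13|4=13
after ADD R7, 4: R7=212+4=216
after SUB R1, 1: R1=4-1=3
CMP R1, 0  (cmp 3,0)
JGT body: taken
after LOAD R4, [R7]: R4=M[216]=-3
after AND R3, R4: R3=0&(-3)=0
after OR R4, R1: R4=(-3)|3=-1
after ADD R7, 4: R7=216+4=220
after SUB R1, 1: R1=3-1=2
CMP R1, 0  (cmp 2,0)
JGT body: taken
after LOAD R4, [R7]: R4=M[220]=0
after AND R3, R4: R3=0&0=0
after OR R4, R1: R4=0|2=2
after ADD R7, 4: R7=220+4=224
after SUB R1, 1: R1=2-1=1
CMP R1, 0  (cmp 1,0)
JGT body: taken
after LOAD R4, [R7]: R4=M[224]=6
after AND R3, R4: R3=0&6=0
after OR R4, R1: R4=6|1=7
after ADD R7, 4: R7=224+4=228
after SUB R1, 1: R1=1-1=0
CMP R1, 0  (cmp 0,0)
JGT body: not taken
after XOR R3, 3: R3=0^3=3
STORE R4, [200] → M[200]=7
halt.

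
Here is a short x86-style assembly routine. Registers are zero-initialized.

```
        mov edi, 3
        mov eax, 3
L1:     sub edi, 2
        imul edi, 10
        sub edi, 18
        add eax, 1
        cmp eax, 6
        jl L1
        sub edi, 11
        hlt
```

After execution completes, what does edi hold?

-1229

edi=3
eax=3
edi=3-2=1
edi=1*10=10
edi=10-18=-8
eax=3+1=4
cmp eax, 6  (cmp 4,6)
jl L1: taken
edi=(-8)-2=-10
edi=(-10)*10=-100
edi=(-100)-18=-118
eax=4+1=5
cmp eax, 6  (cmp 5,6)
jl L1: taken
edi=(-118)-2=-120
edi=(-120)*10=-1200
edi=(-1200)-18=-1218
eax=5+1=6
cmp eax, 6  (cmp 6,6)
jl L1: not taken
edi=(-1218)-11=-1229
halt.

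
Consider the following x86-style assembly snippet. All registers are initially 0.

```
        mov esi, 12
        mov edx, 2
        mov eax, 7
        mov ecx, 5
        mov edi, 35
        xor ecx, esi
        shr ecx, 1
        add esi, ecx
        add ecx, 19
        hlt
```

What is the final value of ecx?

after mov esi, 12: esi=12
after mov edx, 2: edx=2
after mov eax, 7: eax=7
after mov ecx, 5: ecx=5
after mov edi, 35: edi=35
after xor ecx, esi: ecx=5^12=9
after shr ecx, 1: ecx=9>>1=4
after add esi, ecx: esi=12+4=16
after add ecx, 19: ecx=4+19=23
halt.

23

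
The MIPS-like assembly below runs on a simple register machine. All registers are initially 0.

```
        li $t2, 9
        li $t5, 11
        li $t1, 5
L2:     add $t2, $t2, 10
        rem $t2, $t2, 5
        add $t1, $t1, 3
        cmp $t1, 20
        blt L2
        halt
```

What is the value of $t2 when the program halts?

after li $t2, 9: $t2=9
after li $t5, 11: $t5=11
after li $t1, 5: $t1=5
after add $t2, $t2, 10: $t2=9+10=19
after rem $t2, $t2, 5: $t2=19%5=4
after add $t1, $t1, 3: $t1=5+3=8
cmp $t1, 20  (cmp 8,20)
blt L2: taken
after add $t2, $t2, 10: $t2=4+10=14
after rem $t2, $t2, 5: $t2=14%5=4
after add $t1, $t1, 3: $t1=8+3=11
cmp $t1, 20  (cmp 11,20)
blt L2: taken
after add $t2, $t2, 10: $t2=4+10=14
after rem $t2, $t2, 5: $t2=14%5=4
after add $t1, $t1, 3: $t1=11+3=14
cmp $t1, 20  (cmp 14,20)
blt L2: taken
after add $t2, $t2, 10: $t2=4+10=14
after rem $t2, $t2, 5: $t2=14%5=4
after add $t1, $t1, 3: $t1=14+3=17
cmp $t1, 20  (cmp 17,20)
blt L2: taken
after add $t2, $t2, 10: $t2=4+10=14
after rem $t2, $t2, 5: $t2=14%5=4
after add $t1, $t1, 3: $t1=17+3=20
cmp $t1, 20  (cmp 20,20)
blt L2: not taken
halt.

4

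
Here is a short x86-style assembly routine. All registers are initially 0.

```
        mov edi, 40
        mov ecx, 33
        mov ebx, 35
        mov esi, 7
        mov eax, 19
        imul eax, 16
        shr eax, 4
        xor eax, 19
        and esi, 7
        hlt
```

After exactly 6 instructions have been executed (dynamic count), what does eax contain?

304

after mov edi, 40: edi=40
after mov ecx, 33: ecx=33
after mov ebx, 35: ebx=35
after mov esi, 7: esi=7
after mov eax, 19: eax=19
after imul eax, 16: eax=19*16=304
After step 6: eax = 304.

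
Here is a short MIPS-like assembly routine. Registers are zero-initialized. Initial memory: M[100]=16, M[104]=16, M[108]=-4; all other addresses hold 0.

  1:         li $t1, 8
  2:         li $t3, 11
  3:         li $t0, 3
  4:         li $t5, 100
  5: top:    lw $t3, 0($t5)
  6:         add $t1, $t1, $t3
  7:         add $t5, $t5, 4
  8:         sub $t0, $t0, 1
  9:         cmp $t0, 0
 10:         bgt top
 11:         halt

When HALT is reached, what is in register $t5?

112

$t1=8
$t3=11
$t0=3
$t5=100
$t3=M[100]=16
$t1=8+16=24
$t5=100+4=104
$t0=3-1=2
cmp $t0, 0  (cmp 2,0)
bgt top: taken
$t3=M[104]=16
$t1=24+16=40
$t5=104+4=108
$t0=2-1=1
cmp $t0, 0  (cmp 1,0)
bgt top: taken
$t3=M[108]=-4
$t1=40+(-4)=36
$t5=108+4=112
$t0=1-1=0
cmp $t0, 0  (cmp 0,0)
bgt top: not taken
halt.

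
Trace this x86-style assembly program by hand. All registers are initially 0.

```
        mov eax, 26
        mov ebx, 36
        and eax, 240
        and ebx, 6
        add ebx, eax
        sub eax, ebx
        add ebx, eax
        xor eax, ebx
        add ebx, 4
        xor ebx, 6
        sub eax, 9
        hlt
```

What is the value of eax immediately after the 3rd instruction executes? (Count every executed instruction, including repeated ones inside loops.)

16

mov eax, 26 → eax=26
mov ebx, 36 → ebx=36
and eax, 240 → eax=26&240=16
After step 3: eax = 16.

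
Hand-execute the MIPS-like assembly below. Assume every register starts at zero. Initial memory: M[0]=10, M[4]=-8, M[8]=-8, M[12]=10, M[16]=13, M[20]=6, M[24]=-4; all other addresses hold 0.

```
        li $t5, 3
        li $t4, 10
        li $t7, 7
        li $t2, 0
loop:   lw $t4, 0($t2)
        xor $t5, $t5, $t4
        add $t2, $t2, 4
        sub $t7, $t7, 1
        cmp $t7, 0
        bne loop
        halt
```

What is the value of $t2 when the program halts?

28

$t5=3
$t4=10
$t7=7
$t2=0
$t4=M[0]=10
$t5=3^10=9
$t2=0+4=4
$t7=7-1=6
cmp $t7, 0  (cmp 6,0)
bne loop: taken
$t4=M[4]=-8
$t5=9^(-8)=-15
$t2=4+4=8
$t7=6-1=5
cmp $t7, 0  (cmp 5,0)
bne loop: taken
$t4=M[8]=-8
$t5=(-15)^(-8)=9
$t2=8+4=12
$t7=5-1=4
cmp $t7, 0  (cmp 4,0)
bne loop: taken
$t4=M[12]=10
$t5=9^10=3
$t2=12+4=16
$t7=4-1=3
cmp $t7, 0  (cmp 3,0)
bne loop: taken
$t4=M[16]=13
$t5=3^13=14
$t2=16+4=20
$t7=3-1=2
cmp $t7, 0  (cmp 2,0)
bne loop: taken
$t4=M[20]=6
$t5=14^6=8
$t2=20+4=24
$t7=2-1=1
cmp $t7, 0  (cmp 1,0)
bne loop: taken
$t4=M[24]=-4
$t5=8^(-4)=-12
$t2=24+4=28
$t7=1-1=0
cmp $t7, 0  (cmp 0,0)
bne loop: not taken
halt.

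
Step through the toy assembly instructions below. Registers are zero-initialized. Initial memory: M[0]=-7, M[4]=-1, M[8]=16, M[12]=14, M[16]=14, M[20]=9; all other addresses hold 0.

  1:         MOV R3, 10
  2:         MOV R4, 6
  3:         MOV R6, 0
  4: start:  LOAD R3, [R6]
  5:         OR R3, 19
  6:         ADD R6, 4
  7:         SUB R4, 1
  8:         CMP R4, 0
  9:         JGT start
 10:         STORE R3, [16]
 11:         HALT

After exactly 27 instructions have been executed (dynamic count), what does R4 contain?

MOV R3, 10 → R3=10
MOV R4, 6 → R4=6
MOV R6, 0 → R6=0
LOAD R3, [R6] → R3=M[0]=-7
OR R3, 19 → R3=(-7)|19=-5
ADD R6, 4 → R6=0+4=4
SUB R4, 1 → R4=6-1=5
CMP R4, 0  (cmp 5,0)
JGT start: taken
LOAD R3, [R6] → R3=M[4]=-1
OR R3, 19 → R3=(-1)|19=-1
ADD R6, 4 → R6=4+4=8
SUB R4, 1 → R4=5-1=4
CMP R4, 0  (cmp 4,0)
JGT start: taken
LOAD R3, [R6] → R3=M[8]=16
OR R3, 19 → R3=16|19=19
ADD R6, 4 → R6=8+4=12
SUB R4, 1 → R4=4-1=3
CMP R4, 0  (cmp 3,0)
JGT start: taken
LOAD R3, [R6] → R3=M[12]=14
OR R3, 19 → R3=14|19=31
ADD R6, 4 → R6=12+4=16
SUB R4, 1 → R4=3-1=2
CMP R4, 0  (cmp 2,0)
JGT start: taken
After step 27: R4 = 2.

2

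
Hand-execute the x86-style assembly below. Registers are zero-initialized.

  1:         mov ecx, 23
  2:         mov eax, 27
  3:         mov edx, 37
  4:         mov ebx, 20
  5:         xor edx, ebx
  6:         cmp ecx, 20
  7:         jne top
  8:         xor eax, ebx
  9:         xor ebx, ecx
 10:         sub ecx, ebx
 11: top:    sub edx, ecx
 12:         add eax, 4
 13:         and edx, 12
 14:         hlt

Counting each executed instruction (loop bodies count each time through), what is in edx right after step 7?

ecx=23
eax=27
edx=37
ebx=20
edx=37^20=49
cmp ecx, 20  (cmp 23,20)
jne top: taken
After step 7: edx = 49.

49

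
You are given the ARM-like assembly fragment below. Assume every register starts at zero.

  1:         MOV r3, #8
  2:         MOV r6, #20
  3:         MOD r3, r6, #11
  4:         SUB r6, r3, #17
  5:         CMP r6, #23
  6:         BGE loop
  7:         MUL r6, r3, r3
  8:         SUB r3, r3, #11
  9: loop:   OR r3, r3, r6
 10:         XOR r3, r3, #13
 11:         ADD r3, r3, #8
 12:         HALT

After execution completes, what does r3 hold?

-6

MOV r3, #8 → r3=8
MOV r6, #20 → r6=20
MOD r3, r6, #11 → r3=20%11=9
SUB r6, r3, #17 → r6=9-17=-8
CMP r6, #23  (cmp -8,23)
BGE loop: not taken
MUL r6, r3, r3 → r6=9*9=81
SUB r3, r3, #11 → r3=9-11=-2
OR r3, r3, r6 → r3=(-2)|81=-1
XOR r3, r3, #13 → r3=(-1)^13=-14
ADD r3, r3, #8 → r3=(-14)+8=-6
halt.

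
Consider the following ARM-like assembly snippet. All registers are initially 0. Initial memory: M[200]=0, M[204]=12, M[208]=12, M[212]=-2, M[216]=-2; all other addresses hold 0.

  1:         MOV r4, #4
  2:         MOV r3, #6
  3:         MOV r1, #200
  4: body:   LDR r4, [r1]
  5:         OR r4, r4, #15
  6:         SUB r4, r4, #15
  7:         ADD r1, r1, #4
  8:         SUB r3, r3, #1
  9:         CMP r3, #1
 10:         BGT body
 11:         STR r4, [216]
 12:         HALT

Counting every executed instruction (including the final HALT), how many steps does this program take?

after MOV r4, #4: r4=4
after MOV r3, #6: r3=6
after MOV r1, #200: r1=200
after LDR r4, [r1]: r4=M[200]=0
after OR r4, r4, #15: r4=0|15=15
after SUB r4, r4, #15: r4=15-15=0
after ADD r1, r1, #4: r1=200+4=204
after SUB r3, r3, #1: r3=6-1=5
CMP r3, #1  (cmp 5,1)
BGT body: taken
after LDR r4, [r1]: r4=M[204]=12
after OR r4, r4, #15: r4=12|15=15
after SUB r4, r4, #15: r4=15-15=0
after ADD r1, r1, #4: r1=204+4=208
after SUB r3, r3, #1: r3=5-1=4
CMP r3, #1  (cmp 4,1)
BGT body: taken
after LDR r4, [r1]: r4=M[208]=12
after OR r4, r4, #15: r4=12|15=15
after SUB r4, r4, #15: r4=15-15=0
after ADD r1, r1, #4: r1=208+4=212
after SUB r3, r3, #1: r3=4-1=3
CMP r3, #1  (cmp 3,1)
BGT body: taken
after LDR r4, [r1]: r4=M[212]=-2
after OR r4, r4, #15: r4=(-2)|15=-1
after SUB r4, r4, #15: r4=(-1)-15=-16
after ADD r1, r1, #4: r1=212+4=216
after SUB r3, r3, #1: r3=3-1=2
CMP r3, #1  (cmp 2,1)
BGT body: taken
after LDR r4, [r1]: r4=M[216]=-2
after OR r4, r4, #15: r4=(-2)|15=-1
after SUB r4, r4, #15: r4=(-1)-15=-16
after ADD r1, r1, #4: r1=216+4=220
after SUB r3, r3, #1: r3=2-1=1
CMP r3, #1  (cmp 1,1)
BGT body: not taken
STR r4, [216] → M[216]=-16
halt.
Total executed instructions: 40.

40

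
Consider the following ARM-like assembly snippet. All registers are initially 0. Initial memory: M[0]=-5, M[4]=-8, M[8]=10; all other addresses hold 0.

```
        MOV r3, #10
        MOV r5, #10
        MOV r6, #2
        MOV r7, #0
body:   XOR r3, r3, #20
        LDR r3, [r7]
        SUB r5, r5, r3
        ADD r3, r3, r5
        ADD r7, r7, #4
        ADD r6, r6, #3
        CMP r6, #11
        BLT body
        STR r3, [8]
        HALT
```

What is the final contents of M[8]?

23

after MOV r3, #10: r3=10
after MOV r5, #10: r5=10
after MOV r6, #2: r6=2
after MOV r7, #0: r7=0
after XOR r3, r3, #20: r3=10^20=30
after LDR r3, [r7]: r3=M[0]=-5
after SUB r5, r5, r3: r5=10-(-5)=15
after ADD r3, r3, r5: r3=(-5)+15=10
after ADD r7, r7, #4: r7=0+4=4
after ADD r6, r6, #3: r6=2+3=5
CMP r6, #11  (cmp 5,11)
BLT body: taken
after XOR r3, r3, #20: r3=10^20=30
after LDR r3, [r7]: r3=M[4]=-8
after SUB r5, r5, r3: r5=15-(-8)=23
after ADD r3, r3, r5: r3=(-8)+23=15
after ADD r7, r7, #4: r7=4+4=8
after ADD r6, r6, #3: r6=5+3=8
CMP r6, #11  (cmp 8,11)
BLT body: taken
after XOR r3, r3, #20: r3=15^20=27
after LDR r3, [r7]: r3=M[8]=10
after SUB r5, r5, r3: r5=23-10=13
after ADD r3, r3, r5: r3=10+13=23
after ADD r7, r7, #4: r7=8+4=12
after ADD r6, r6, #3: r6=8+3=11
CMP r6, #11  (cmp 11,11)
BLT body: not taken
STR r3, [8] → M[8]=23
halt.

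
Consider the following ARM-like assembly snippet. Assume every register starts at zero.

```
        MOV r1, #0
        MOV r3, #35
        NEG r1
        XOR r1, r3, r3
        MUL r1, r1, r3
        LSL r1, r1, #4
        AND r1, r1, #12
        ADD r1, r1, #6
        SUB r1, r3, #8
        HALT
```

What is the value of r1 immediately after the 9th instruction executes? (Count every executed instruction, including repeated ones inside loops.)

27

r1=0
r3=35
r1=-(0)=0
r1=35^35=0
r1=0*35=0
r1=0<<4=0
r1=0&12=0
r1=0+6=6
r1=35-8=27
After step 9: r1 = 27.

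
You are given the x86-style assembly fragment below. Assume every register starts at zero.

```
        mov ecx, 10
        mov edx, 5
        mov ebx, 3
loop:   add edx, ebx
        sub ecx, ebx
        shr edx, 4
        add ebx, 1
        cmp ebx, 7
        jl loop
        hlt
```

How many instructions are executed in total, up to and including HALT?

after mov ecx, 10: ecx=10
after mov edx, 5: edx=5
after mov ebx, 3: ebx=3
after add edx, ebx: edx=5+3=8
after sub ecx, ebx: ecx=10-3=7
after shr edx, 4: edx=8>>4=0
after add ebx, 1: ebx=3+1=4
cmp ebx, 7  (cmp 4,7)
jl loop: taken
after add edx, ebx: edx=0+4=4
after sub ecx, ebx: ecx=7-4=3
after shr edx, 4: edx=4>>4=0
after add ebx, 1: ebx=4+1=5
cmp ebx, 7  (cmp 5,7)
jl loop: taken
after add edx, ebx: edx=0+5=5
after sub ecx, ebx: ecx=3-5=-2
after shr edx, 4: edx=5>>4=0
after add ebx, 1: ebx=5+1=6
cmp ebx, 7  (cmp 6,7)
jl loop: taken
after add edx, ebx: edx=0+6=6
after sub ecx, ebx: ecx=(-2)-6=-8
after shr edx, 4: edx=6>>4=0
after add ebx, 1: ebx=6+1=7
cmp ebx, 7  (cmp 7,7)
jl loop: not taken
halt.
Total executed instructions: 28.

28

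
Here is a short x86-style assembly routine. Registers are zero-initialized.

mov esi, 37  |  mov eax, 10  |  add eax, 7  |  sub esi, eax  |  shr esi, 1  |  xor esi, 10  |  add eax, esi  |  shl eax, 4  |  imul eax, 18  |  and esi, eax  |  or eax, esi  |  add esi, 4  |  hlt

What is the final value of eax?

mov esi, 37 → esi=37
mov eax, 10 → eax=10
add eax, 7 → eax=10+7=17
sub esi, eax → esi=37-17=20
shr esi, 1 → esi=20>>1=10
xor esi, 10 → esi=10^10=0
add eax, esi → eax=17+0=17
shl eax, 4 → eax=17<<4=272
imul eax, 18 → eax=272*18=4896
and esi, eax → esi=0&4896=0
or eax, esi → eax=4896|0=4896
add esi, 4 → esi=0+4=4
halt.

4896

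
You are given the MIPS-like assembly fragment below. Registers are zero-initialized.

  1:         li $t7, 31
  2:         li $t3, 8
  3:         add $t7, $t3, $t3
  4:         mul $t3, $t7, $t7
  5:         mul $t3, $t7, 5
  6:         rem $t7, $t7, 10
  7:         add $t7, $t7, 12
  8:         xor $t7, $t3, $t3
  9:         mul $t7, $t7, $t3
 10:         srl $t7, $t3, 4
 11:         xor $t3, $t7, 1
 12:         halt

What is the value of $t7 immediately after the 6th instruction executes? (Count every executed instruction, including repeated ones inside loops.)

6

after li $t7, 31: $t7=31
after li $t3, 8: $t3=8
after add $t7, $t3, $t3: $t7=8+8=16
after mul $t3, $t7, $t7: $t3=16*16=256
after mul $t3, $t7, 5: $t3=16*5=80
after rem $t7, $t7, 10: $t7=16%10=6
After step 6: $t7 = 6.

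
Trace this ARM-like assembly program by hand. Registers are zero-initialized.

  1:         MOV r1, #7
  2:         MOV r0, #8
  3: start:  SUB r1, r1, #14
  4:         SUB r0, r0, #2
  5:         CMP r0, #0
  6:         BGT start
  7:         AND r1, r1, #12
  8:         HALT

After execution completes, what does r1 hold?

r1=7
r0=8
r1=7-14=-7
r0=8-2=6
CMP r0, #0  (cmp 6,0)
BGT start: taken
r1=(-7)-14=-21
r0=6-2=4
CMP r0, #0  (cmp 4,0)
BGT start: taken
r1=(-21)-14=-35
r0=4-2=2
CMP r0, #0  (cmp 2,0)
BGT start: taken
r1=(-35)-14=-49
r0=2-2=0
CMP r0, #0  (cmp 0,0)
BGT start: not taken
r1=(-49)&12=12
halt.

12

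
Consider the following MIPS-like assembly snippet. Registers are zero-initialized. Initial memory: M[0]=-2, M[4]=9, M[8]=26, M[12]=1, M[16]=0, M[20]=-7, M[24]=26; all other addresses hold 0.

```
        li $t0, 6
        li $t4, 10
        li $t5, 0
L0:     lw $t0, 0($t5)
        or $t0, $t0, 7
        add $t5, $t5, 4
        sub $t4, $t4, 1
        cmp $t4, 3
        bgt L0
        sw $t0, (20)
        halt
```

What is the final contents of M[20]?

after li $t0, 6: $t0=6
after li $t4, 10: $t4=10
after li $t5, 0: $t5=0
after lw $t0, 0($t5): $t0=M[0]=-2
after or $t0, $t0, 7: $t0=(-2)|7=-1
after add $t5, $t5, 4: $t5=0+4=4
after sub $t4, $t4, 1: $t4=10-1=9
cmp $t4, 3  (cmp 9,3)
bgt L0: taken
after lw $t0, 0($t5): $t0=M[4]=9
after or $t0, $t0, 7: $t0=9|7=15
after add $t5, $t5, 4: $t5=4+4=8
after sub $t4, $t4, 1: $t4=9-1=8
cmp $t4, 3  (cmp 8,3)
bgt L0: taken
after lw $t0, 0($t5): $t0=M[8]=26
after or $t0, $t0, 7: $t0=26|7=31
after add $t5, $t5, 4: $t5=8+4=12
after sub $t4, $t4, 1: $t4=8-1=7
cmp $t4, 3  (cmp 7,3)
bgt L0: taken
after lw $t0, 0($t5): $t0=M[12]=1
after or $t0, $t0, 7: $t0=1|7=7
after add $t5, $t5, 4: $t5=12+4=16
after sub $t4, $t4, 1: $t4=7-1=6
cmp $t4, 3  (cmp 6,3)
bgt L0: taken
after lw $t0, 0($t5): $t0=M[16]=0
after or $t0, $t0, 7: $t0=0|7=7
after add $t5, $t5, 4: $t5=16+4=20
after sub $t4, $t4, 1: $t4=6-1=5
cmp $t4, 3  (cmp 5,3)
bgt L0: taken
after lw $t0, 0($t5): $t0=M[20]=-7
after or $t0, $t0, 7: $t0=(-7)|7=-1
after add $t5, $t5, 4: $t5=20+4=24
after sub $t4, $t4, 1: $t4=5-1=4
cmp $t4, 3  (cmp 4,3)
bgt L0: taken
after lw $t0, 0($t5): $t0=M[24]=26
after or $t0, $t0, 7: $t0=26|7=31
after add $t5, $t5, 4: $t5=24+4=28
after sub $t4, $t4, 1: $t4=4-1=3
cmp $t4, 3  (cmp 3,3)
bgt L0: not taken
sw $t0, (20) → M[20]=31
halt.

31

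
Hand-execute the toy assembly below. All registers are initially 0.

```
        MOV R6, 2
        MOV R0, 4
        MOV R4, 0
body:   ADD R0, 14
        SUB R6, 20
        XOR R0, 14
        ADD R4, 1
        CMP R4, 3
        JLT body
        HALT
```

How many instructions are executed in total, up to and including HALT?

22

after MOV R6, 2: R6=2
after MOV R0, 4: R0=4
after MOV R4, 0: R4=0
after ADD R0, 14: R0=4+14=18
after SUB R6, 20: R6=2-20=-18
after XOR R0, 14: R0=18^14=28
after ADD R4, 1: R4=0+1=1
CMP R4, 3  (cmp 1,3)
JLT body: taken
after ADD R0, 14: R0=28+14=42
after SUB R6, 20: R6=(-18)-20=-38
after XOR R0, 14: R0=42^14=36
after ADD R4, 1: R4=1+1=2
CMP R4, 3  (cmp 2,3)
JLT body: taken
after ADD R0, 14: R0=36+14=50
after SUB R6, 20: R6=(-38)-20=-58
after XOR R0, 14: R0=50^14=60
after ADD R4, 1: R4=2+1=3
CMP R4, 3  (cmp 3,3)
JLT body: not taken
halt.
Total executed instructions: 22.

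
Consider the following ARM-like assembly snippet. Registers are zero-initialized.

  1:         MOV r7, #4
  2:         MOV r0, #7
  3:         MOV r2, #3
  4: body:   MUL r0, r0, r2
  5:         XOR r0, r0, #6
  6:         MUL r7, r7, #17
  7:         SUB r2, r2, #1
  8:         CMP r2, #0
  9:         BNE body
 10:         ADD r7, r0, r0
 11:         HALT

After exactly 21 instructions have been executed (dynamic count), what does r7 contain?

after MOV r7, #4: r7=4
after MOV r0, #7: r0=7
after MOV r2, #3: r2=3
after MUL r0, r0, r2: r0=7*3=21
after XOR r0, r0, #6: r0=21^6=19
after MUL r7, r7, #17: r7=4*17=68
after SUB r2, r2, #1: r2=3-1=2
CMP r2, #0  (cmp 2,0)
BNE body: taken
after MUL r0, r0, r2: r0=19*2=38
after XOR r0, r0, #6: r0=38^6=32
after MUL r7, r7, #17: r7=68*17=1156
after SUB r2, r2, #1: r2=2-1=1
CMP r2, #0  (cmp 1,0)
BNE body: taken
after MUL r0, r0, r2: r0=32*1=32
after XOR r0, r0, #6: r0=32^6=38
after MUL r7, r7, #17: r7=1156*17=19652
after SUB r2, r2, #1: r2=1-1=0
CMP r2, #0  (cmp 0,0)
BNE body: not taken
After step 21: r7 = 19652.

19652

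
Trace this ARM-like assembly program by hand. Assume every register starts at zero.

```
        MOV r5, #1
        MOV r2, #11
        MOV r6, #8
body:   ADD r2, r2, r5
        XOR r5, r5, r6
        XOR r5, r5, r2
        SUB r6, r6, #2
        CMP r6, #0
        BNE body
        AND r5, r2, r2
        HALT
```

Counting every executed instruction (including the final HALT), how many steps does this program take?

after MOV r5, #1: r5=1
after MOV r2, #11: r2=11
after MOV r6, #8: r6=8
after ADD r2, r2, r5: r2=11+1=12
after XOR r5, r5, r6: r5=1^8=9
after XOR r5, r5, r2: r5=9^12=5
after SUB r6, r6, #2: r6=8-2=6
CMP r6, #0  (cmp 6,0)
BNE body: taken
after ADD r2, r2, r5: r2=12+5=17
after XOR r5, r5, r6: r5=5^6=3
after XOR r5, r5, r2: r5=3^17=18
after SUB r6, r6, #2: r6=6-2=4
CMP r6, #0  (cmp 4,0)
BNE body: taken
after ADD r2, r2, r5: r2=17+18=35
after XOR r5, r5, r6: r5=18^4=22
after XOR r5, r5, r2: r5=22^35=53
after SUB r6, r6, #2: r6=4-2=2
CMP r6, #0  (cmp 2,0)
BNE body: taken
after ADD r2, r2, r5: r2=35+53=88
after XOR r5, r5, r6: r5=53^2=55
after XOR r5, r5, r2: r5=55^88=111
after SUB r6, r6, #2: r6=2-2=0
CMP r6, #0  (cmp 0,0)
BNE body: not taken
after AND r5, r2, r2: r5=88&88=88
halt.
Total executed instructions: 29.

29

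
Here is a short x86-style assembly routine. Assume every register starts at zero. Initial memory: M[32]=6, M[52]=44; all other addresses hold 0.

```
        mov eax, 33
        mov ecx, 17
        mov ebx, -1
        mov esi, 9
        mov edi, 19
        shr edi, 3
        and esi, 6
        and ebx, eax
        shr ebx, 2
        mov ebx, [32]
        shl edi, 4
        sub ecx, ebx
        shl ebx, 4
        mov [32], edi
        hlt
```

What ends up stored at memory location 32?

eax=33
ecx=17
ebx=-1
esi=9
edi=19
edi=19>>3=2
esi=9&6=0
ebx=(-1)&33=33
ebx=33>>2=8
ebx=M[32]=6
edi=2<<4=32
ecx=17-6=11
ebx=6<<4=96
mov [32], edi → M[32]=32
halt.

32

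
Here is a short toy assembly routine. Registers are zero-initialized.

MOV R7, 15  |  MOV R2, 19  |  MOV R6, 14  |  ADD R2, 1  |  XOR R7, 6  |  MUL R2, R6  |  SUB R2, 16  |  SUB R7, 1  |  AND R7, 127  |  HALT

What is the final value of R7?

after MOV R7, 15: R7=15
after MOV R2, 19: R2=19
after MOV R6, 14: R6=14
after ADD R2, 1: R2=19+1=20
after XOR R7, 6: R7=15^6=9
after MUL R2, R6: R2=20*14=280
after SUB R2, 16: R2=280-16=264
after SUB R7, 1: R7=9-1=8
after AND R7, 127: R7=8&127=8
halt.

8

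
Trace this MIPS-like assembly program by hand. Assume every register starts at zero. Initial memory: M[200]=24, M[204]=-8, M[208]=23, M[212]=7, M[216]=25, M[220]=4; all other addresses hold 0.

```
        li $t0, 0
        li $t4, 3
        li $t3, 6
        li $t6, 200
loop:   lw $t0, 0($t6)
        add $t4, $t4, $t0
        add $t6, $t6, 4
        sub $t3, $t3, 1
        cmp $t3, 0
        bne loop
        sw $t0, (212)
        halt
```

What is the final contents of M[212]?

4

after li $t0, 0: $t0=0
after li $t4, 3: $t4=3
after li $t3, 6: $t3=6
after li $t6, 200: $t6=200
after lw $t0, 0($t6): $t0=M[200]=24
after add $t4, $t4, $t0: $t4=3+24=27
after add $t6, $t6, 4: $t6=200+4=204
after sub $t3, $t3, 1: $t3=6-1=5
cmp $t3, 0  (cmp 5,0)
bne loop: taken
after lw $t0, 0($t6): $t0=M[204]=-8
after add $t4, $t4, $t0: $t4=27+(-8)=19
after add $t6, $t6, 4: $t6=204+4=208
after sub $t3, $t3, 1: $t3=5-1=4
cmp $t3, 0  (cmp 4,0)
bne loop: taken
after lw $t0, 0($t6): $t0=M[208]=23
after add $t4, $t4, $t0: $t4=19+23=42
after add $t6, $t6, 4: $t6=208+4=212
after sub $t3, $t3, 1: $t3=4-1=3
cmp $t3, 0  (cmp 3,0)
bne loop: taken
after lw $t0, 0($t6): $t0=M[212]=7
after add $t4, $t4, $t0: $t4=42+7=49
after add $t6, $t6, 4: $t6=212+4=216
after sub $t3, $t3, 1: $t3=3-1=2
cmp $t3, 0  (cmp 2,0)
bne loop: taken
after lw $t0, 0($t6): $t0=M[216]=25
after add $t4, $t4, $t0: $t4=49+25=74
after add $t6, $t6, 4: $t6=216+4=220
after sub $t3, $t3, 1: $t3=2-1=1
cmp $t3, 0  (cmp 1,0)
bne loop: taken
after lw $t0, 0($t6): $t0=M[220]=4
after add $t4, $t4, $t0: $t4=74+4=78
after add $t6, $t6, 4: $t6=220+4=224
after sub $t3, $t3, 1: $t3=1-1=0
cmp $t3, 0  (cmp 0,0)
bne loop: not taken
sw $t0, (212) → M[212]=4
halt.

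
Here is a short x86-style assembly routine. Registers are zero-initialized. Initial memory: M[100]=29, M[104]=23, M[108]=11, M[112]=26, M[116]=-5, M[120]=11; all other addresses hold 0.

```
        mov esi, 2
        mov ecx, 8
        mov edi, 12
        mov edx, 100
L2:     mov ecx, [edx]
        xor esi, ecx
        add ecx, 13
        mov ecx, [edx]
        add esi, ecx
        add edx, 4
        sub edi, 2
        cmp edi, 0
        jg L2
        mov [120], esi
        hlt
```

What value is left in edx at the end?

mov esi, 2 → esi=2
mov ecx, 8 → ecx=8
mov edi, 12 → edi=12
mov edx, 100 → edx=100
mov ecx, [edx] → ecx=M[100]=29
xor esi, ecx → esi=2^29=31
add ecx, 13 → ecx=29+13=42
mov ecx, [edx] → ecx=M[100]=29
add esi, ecx → esi=31+29=60
add edx, 4 → edx=100+4=104
sub edi, 2 → edi=12-2=10
cmp edi, 0  (cmp 10,0)
jg L2: taken
mov ecx, [edx] → ecx=M[104]=23
xor esi, ecx → esi=60^23=43
add ecx, 13 → ecx=23+13=36
mov ecx, [edx] → ecx=M[104]=23
add esi, ecx → esi=43+23=66
add edx, 4 → edx=104+4=108
sub edi, 2 → edi=10-2=8
cmp edi, 0  (cmp 8,0)
jg L2: taken
mov ecx, [edx] → ecx=M[108]=11
xor esi, ecx → esi=66^11=73
add ecx, 13 → ecx=11+13=24
mov ecx, [edx] → ecx=M[108]=11
add esi, ecx → esi=73+11=84
add edx, 4 → edx=108+4=112
sub edi, 2 → edi=8-2=6
cmp edi, 0  (cmp 6,0)
jg L2: taken
mov ecx, [edx] → ecx=M[112]=26
xor esi, ecx → esi=84^26=78
add ecx, 13 → ecx=26+13=39
mov ecx, [edx] → ecx=M[112]=26
add esi, ecx → esi=78+26=104
add edx, 4 → edx=112+4=116
sub edi, 2 → edi=6-2=4
cmp edi, 0  (cmp 4,0)
jg L2: taken
mov ecx, [edx] → ecx=M[116]=-5
xor esi, ecx → esi=104^(-5)=-109
add ecx, 13 → ecx=(-5)+13=8
mov ecx, [edx] → ecx=M[116]=-5
add esi, ecx → esi=(-109)+(-5)=-114
add edx, 4 → edx=116+4=120
sub edi, 2 → edi=4-2=2
cmp edi, 0  (cmp 2,0)
jg L2: taken
mov ecx, [edx] → ecx=M[120]=11
xor esi, ecx → esi=(-114)^11=-123
add ecx, 13 → ecx=11+13=24
mov ecx, [edx] → ecx=M[120]=11
add esi, ecx → esi=(-123)+11=-112
add edx, 4 → edx=120+4=124
sub edi, 2 → edi=2-2=0
cmp edi, 0  (cmp 0,0)
jg L2: not taken
mov [120], esi → M[120]=-112
halt.

124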